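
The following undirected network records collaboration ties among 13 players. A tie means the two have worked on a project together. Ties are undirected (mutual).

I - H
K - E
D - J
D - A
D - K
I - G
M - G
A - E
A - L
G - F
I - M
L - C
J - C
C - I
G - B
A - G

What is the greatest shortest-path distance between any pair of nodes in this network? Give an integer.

5

Eccentricity of each node (its greatest distance to any other): A:3, B:4, C:3, D:4, E:4, F:4, G:3, H:5, I:4, J:4, K:5, L:3, M:4.
The maximum eccentricity is 5, realized for instance by the pair K–H via K – D – A – G – I – H. So the diameter is 5.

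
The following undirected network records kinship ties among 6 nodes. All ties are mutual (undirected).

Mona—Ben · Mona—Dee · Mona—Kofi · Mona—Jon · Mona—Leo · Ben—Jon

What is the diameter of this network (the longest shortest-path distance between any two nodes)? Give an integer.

2

Eccentricity of each node (its greatest distance to any other): Ben:2, Dee:2, Jon:2, Kofi:2, Leo:2, Mona:1.
The maximum eccentricity is 2, realized for instance by the pair Ben–Kofi via Ben – Mona – Kofi. So the diameter is 2.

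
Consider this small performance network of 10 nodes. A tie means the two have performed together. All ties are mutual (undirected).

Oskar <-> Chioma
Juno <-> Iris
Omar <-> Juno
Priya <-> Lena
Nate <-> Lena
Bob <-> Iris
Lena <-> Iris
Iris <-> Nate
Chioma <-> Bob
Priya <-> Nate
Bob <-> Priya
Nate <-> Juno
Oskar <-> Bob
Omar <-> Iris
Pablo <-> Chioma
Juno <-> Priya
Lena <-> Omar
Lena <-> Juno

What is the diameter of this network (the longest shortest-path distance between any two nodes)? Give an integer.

Eccentricity of each node (its greatest distance to any other): Bob:2, Chioma:3, Iris:3, Juno:4, Lena:4, Nate:4, Omar:4, Oskar:3, Pablo:4, Priya:3.
The maximum eccentricity is 4, realized for instance by the pair Lena–Pablo via Lena – Priya – Bob – Chioma – Pablo. So the diameter is 4.

4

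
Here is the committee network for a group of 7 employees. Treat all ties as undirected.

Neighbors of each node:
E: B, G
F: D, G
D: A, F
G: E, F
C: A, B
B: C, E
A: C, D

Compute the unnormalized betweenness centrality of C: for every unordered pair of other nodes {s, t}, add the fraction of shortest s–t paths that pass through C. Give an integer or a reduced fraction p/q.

Pairs whose geodesics pass through C — E–A: 1; B–A: 1; B–D: 1.
All other pairs contribute 0.
Summing the contributions gives betweenness(C) = 3.

3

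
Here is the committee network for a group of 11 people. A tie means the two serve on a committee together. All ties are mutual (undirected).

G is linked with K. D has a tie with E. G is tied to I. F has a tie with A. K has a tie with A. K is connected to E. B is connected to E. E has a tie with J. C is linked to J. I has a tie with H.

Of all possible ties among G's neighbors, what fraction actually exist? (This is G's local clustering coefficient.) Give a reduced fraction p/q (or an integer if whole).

G's neighbors: I and K (k = 2).
Possible neighbor pairs: C(2,2) = 1. Edges among them: none → e = 0.
Clustering(G) = 0/1.

0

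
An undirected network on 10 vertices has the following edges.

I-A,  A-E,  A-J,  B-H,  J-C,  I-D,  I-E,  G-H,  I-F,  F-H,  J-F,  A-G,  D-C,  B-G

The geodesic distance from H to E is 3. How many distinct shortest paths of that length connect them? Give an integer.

The shortest distance is 3. The length-3 paths are: H–G–A–E; H–F–I–E.
That gives 2 distinct shortest paths.

2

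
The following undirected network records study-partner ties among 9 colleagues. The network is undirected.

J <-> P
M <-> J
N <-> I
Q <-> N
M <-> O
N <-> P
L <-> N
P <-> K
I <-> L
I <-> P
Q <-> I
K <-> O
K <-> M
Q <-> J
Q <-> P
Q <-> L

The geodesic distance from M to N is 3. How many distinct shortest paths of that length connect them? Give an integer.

3

The shortest distance is 3. The length-3 paths are: M–K–P–N; M–J–P–N; M–J–Q–N.
That gives 3 distinct shortest paths.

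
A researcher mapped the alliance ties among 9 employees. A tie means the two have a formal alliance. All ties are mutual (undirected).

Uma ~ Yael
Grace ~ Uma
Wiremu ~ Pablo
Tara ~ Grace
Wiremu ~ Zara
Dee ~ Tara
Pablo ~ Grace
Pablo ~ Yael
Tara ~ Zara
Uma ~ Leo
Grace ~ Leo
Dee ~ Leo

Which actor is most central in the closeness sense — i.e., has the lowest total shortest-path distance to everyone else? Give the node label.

Farness (sum of distances to all others) for each node — Dee:17, Grace:12, Leo:15, Pablo:14, Tara:14, Uma:15, Wiremu:17, Yael:17, Zara:17.
The smallest farness is 12, for Grace, so Grace has the highest closeness.

Grace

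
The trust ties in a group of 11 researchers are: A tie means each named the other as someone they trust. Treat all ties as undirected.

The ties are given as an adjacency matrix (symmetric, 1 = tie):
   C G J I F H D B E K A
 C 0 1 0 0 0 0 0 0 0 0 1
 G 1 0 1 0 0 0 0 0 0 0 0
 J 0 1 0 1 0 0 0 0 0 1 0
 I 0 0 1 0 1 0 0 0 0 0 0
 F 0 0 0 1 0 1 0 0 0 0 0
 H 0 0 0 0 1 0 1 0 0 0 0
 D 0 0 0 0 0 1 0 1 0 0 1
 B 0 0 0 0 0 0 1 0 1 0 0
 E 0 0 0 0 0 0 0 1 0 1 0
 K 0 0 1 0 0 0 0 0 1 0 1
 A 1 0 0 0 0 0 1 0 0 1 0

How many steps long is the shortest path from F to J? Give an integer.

One shortest route is F – I – J, which uses 2 edges, and F and J are not directly tied, so nothing shorter exists. So d(F,J) = 2.

2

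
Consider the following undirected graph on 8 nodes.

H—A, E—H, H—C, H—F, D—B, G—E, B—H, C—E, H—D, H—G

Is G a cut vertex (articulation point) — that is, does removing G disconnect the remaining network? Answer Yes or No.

Even without G, every remaining node can still reach every other (the residual graph is connected), so G is not a cut vertex.

No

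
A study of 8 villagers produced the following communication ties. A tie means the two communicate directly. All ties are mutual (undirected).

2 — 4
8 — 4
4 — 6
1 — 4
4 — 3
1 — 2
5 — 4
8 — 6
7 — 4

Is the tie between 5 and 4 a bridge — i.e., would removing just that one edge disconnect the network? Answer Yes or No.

Yes

Without the 5–4 edge there is no alternate route between 5 and 4, so the network disconnects. It is a bridge.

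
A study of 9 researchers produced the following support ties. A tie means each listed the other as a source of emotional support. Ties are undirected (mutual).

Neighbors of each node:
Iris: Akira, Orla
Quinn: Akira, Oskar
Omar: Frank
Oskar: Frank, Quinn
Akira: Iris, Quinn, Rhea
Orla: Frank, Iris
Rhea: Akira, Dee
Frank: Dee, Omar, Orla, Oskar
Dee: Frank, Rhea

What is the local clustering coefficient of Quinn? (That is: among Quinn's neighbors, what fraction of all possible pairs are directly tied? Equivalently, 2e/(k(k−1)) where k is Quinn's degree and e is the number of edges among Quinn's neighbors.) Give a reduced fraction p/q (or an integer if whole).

0

Quinn's neighbors: Akira and Oskar (k = 2).
Possible neighbor pairs: C(2,2) = 1. Edges among them: none → e = 0.
Clustering(Quinn) = 0/1.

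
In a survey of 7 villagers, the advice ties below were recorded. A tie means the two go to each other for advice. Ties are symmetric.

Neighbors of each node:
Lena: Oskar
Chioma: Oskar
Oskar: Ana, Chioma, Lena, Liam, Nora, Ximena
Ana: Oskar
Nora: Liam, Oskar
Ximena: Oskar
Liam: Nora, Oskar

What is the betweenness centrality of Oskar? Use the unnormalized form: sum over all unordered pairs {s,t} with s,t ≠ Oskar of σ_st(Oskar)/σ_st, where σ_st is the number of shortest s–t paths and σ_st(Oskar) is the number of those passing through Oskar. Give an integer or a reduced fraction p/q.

Pairs whose geodesics pass through Oskar — Liam–Ana: 1; Liam–Chioma: 1; Liam–Ximena: 1; Liam–Lena: 1; Ana–Chioma: 1; Ana–Nora: 1; Ana–Ximena: 1; Ana–Lena: 1; Chioma–Nora: 1; Chioma–Ximena: 1; Chioma–Lena: 1; Nora–Ximena: 1; Nora–Lena: 1; Ximena–Lena: 1.
All other pairs contribute 0.
Summing the contributions gives betweenness(Oskar) = 14.

14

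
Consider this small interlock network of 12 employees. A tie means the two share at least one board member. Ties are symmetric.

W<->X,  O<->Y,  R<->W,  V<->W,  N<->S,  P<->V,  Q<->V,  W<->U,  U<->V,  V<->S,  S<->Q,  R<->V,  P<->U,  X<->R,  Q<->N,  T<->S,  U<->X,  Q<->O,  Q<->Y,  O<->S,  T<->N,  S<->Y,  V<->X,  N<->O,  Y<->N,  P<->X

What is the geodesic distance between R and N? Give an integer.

3

One shortest route is R – V – S – N, which uses 3 edges, and at distance 2 from R we only reach {P, Q, S, U}, which does not include N. So d(R,N) = 3.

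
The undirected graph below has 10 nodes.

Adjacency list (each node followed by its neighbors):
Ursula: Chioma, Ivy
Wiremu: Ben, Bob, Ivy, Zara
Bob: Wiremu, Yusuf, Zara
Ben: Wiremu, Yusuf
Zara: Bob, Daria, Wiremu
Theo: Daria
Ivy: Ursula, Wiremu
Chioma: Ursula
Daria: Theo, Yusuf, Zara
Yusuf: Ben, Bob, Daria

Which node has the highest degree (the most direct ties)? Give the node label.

Degrees — Ben:2, Bob:3, Chioma:1, Daria:3, Ivy:2, Theo:1, Ursula:2, Wiremu:4, Yusuf:3, Zara:3.
The maximum is 4, attained only by Wiremu.

Wiremu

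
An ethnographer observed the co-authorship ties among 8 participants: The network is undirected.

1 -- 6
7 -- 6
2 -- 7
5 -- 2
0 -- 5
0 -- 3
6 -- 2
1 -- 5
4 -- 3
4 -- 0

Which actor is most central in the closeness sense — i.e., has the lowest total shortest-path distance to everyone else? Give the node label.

Farness (sum of distances to all others) for each node — 0:13, 1:14, 2:13, 3:18, 4:18, 5:11, 6:16, 7:17.
The smallest farness is 11, for 5, so 5 has the highest closeness.

5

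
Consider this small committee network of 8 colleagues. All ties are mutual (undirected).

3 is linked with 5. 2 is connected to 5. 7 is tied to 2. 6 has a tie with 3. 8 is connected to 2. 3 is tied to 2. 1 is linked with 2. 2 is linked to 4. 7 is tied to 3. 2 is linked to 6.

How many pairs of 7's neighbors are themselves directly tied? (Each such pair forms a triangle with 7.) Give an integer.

7's neighbors: 2 and 3.
Neighbor pairs that are themselves tied: 7–2–3. Each forms one triangle with 7, for 1 in total.

1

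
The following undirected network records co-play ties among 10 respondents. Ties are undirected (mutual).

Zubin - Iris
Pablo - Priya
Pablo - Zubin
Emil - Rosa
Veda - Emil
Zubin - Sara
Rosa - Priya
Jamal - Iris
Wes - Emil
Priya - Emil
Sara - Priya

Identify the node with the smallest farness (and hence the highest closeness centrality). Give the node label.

Priya

Farness (sum of distances to all others) for each node — Emil:20, Iris:27, Jamal:35, Pablo:19, Priya:17, Rosa:22, Sara:19, Veda:28, Wes:28, Zubin:21.
The smallest farness is 17, for Priya, so Priya has the highest closeness.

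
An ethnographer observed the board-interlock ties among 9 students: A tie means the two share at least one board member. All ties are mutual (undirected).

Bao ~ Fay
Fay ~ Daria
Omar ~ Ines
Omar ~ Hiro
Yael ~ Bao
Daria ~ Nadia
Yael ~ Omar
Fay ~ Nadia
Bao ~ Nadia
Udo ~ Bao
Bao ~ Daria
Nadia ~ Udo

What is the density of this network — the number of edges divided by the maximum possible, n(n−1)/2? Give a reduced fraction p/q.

There are 12 edges and 9 nodes, so the maximum possible is C(9,2) = 36.
Density = 12/36 = 1/3.

1/3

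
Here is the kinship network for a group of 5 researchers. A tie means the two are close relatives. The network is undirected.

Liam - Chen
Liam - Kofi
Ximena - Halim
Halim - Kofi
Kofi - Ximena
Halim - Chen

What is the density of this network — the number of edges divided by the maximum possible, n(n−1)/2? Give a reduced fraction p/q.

3/5

There are 6 edges and 5 nodes, so the maximum possible is C(5,2) = 10.
Density = 6/10 = 3/5.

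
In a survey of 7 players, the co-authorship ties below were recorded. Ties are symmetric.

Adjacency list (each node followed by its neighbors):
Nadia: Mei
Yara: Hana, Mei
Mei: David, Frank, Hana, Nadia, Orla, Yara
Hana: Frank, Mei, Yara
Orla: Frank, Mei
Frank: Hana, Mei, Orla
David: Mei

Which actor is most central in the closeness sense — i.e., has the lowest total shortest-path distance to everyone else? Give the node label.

Mei

Farness (sum of distances to all others) for each node — David:11, Frank:9, Hana:9, Mei:6, Nadia:11, Orla:10, Yara:10.
The smallest farness is 6, for Mei, so Mei has the highest closeness.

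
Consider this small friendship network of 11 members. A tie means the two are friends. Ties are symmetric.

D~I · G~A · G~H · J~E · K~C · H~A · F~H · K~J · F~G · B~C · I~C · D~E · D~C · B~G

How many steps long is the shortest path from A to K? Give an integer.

4

One shortest route is A – G – B – C – K, which uses 4 edges, and at distance 3 from A we only reach {C}, which does not include K. So d(A,K) = 4.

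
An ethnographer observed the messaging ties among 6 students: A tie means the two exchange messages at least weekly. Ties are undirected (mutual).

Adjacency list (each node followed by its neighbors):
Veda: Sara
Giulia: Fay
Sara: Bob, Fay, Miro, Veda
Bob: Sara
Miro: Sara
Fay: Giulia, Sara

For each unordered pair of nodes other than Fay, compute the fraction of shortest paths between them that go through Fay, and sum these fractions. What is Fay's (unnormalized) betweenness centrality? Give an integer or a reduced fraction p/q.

4

Pairs whose geodesics pass through Fay — Giulia–Sara: 1; Giulia–Veda: 1; Giulia–Miro: 1; Giulia–Bob: 1.
All other pairs contribute 0.
Summing the contributions gives betweenness(Fay) = 4.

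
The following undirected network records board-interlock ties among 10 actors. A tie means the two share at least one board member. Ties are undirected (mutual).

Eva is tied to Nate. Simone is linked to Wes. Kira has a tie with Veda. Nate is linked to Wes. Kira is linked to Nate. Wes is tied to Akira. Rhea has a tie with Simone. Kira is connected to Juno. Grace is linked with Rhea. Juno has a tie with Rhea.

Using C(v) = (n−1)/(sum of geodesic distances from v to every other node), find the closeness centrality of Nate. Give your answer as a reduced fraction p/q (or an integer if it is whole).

1/2

Distances from Nate: Akira:2, Eva:1, Grace:4, Juno:2, Kira:1, Rhea:3, Simone:2, Veda:2, Wes:1. Sum = 18.
n = 10, so closeness = 9/18 = 1/2.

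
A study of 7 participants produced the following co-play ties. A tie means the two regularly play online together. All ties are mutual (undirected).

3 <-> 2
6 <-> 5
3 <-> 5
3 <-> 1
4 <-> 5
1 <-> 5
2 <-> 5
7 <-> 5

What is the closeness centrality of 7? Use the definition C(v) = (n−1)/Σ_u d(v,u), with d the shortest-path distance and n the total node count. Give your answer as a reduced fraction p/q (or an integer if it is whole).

Distances from 7: 1:2, 2:2, 3:2, 4:2, 5:1, 6:2. Sum = 11.
n = 7, so closeness = 6/11.

6/11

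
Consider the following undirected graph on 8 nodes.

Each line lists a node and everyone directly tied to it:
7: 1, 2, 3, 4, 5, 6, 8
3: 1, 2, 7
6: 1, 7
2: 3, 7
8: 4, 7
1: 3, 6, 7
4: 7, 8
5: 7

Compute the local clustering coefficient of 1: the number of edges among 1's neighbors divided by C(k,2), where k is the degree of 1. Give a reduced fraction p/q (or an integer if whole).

1's neighbors: 3, 6, and 7 (k = 3).
Possible neighbor pairs: C(3,2) = 3. Edges among them: 3–7, 6–7 → e = 2.
Clustering(1) = 2/3.

2/3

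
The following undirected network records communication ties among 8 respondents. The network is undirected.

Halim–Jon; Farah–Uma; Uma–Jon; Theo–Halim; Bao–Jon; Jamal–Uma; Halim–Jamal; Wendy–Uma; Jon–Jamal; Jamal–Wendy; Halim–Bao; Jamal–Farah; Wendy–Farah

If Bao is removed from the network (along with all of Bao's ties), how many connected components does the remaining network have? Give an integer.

Bao's neighbors (Halim and Jon) remain reachable from one another through other ties, so the rest of the network stays in one piece.

1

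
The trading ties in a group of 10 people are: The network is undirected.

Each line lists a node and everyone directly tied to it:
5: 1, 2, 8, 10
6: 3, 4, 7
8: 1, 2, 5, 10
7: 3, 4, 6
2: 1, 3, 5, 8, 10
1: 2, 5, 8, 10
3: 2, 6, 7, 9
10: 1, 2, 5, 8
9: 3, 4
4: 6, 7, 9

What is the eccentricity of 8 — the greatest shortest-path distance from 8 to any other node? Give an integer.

Distances from 8: 1:1, 2:1, 3:2, 4:4, 5:1, 6:3, 7:3, 9:3, 10:1.
The largest is 4 (to 4), so the eccentricity of 8 is 4.

4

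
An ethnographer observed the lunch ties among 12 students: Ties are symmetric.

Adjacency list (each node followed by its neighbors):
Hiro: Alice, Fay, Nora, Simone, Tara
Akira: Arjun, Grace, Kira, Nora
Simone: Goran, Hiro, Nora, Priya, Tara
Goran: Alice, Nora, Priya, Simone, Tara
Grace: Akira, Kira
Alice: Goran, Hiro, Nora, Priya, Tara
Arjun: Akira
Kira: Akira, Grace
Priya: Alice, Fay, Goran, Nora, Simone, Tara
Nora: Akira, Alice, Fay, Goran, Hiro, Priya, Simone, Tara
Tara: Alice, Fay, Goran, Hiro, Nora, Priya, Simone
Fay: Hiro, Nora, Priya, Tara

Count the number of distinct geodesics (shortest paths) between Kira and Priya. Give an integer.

The shortest distance is 3, and the only length-3 path is Kira–Akira–Nora–Priya. So there is exactly 1 shortest path.

1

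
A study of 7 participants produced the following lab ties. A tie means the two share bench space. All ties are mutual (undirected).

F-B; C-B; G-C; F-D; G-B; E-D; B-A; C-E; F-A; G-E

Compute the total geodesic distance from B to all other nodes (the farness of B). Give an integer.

8

Distances from B: A:1, C:1, D:2, E:2, F:1, G:1.
Sum = 1 + 1 + 2 + 2 + 1 + 1 = 8.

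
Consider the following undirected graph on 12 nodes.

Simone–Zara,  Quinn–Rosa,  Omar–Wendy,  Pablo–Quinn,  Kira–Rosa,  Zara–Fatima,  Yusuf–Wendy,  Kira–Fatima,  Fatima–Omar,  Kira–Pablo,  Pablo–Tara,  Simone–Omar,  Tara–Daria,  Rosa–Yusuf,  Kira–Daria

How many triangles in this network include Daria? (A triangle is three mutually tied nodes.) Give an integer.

0

Daria's neighbors are Kira and Tara, but none of them are tied to each other, so no triangle contains Daria.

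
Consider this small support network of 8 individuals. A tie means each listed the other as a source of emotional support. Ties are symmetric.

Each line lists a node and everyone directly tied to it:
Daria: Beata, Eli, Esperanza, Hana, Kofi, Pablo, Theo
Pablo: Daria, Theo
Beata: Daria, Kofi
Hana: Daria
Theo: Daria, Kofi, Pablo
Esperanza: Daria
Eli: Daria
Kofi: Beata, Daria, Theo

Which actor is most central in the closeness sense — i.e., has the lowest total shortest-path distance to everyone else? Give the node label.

Daria

Farness (sum of distances to all others) for each node — Beata:12, Daria:7, Eli:13, Esperanza:13, Hana:13, Kofi:11, Pablo:12, Theo:11.
The smallest farness is 7, for Daria, so Daria has the highest closeness.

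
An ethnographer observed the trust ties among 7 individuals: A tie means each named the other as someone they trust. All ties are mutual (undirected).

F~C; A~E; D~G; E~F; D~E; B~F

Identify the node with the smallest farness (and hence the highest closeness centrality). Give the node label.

Farness (sum of distances to all others) for each node — A:14, B:15, C:15, D:12, E:9, F:10, G:17.
The smallest farness is 9, for E, so E has the highest closeness.

E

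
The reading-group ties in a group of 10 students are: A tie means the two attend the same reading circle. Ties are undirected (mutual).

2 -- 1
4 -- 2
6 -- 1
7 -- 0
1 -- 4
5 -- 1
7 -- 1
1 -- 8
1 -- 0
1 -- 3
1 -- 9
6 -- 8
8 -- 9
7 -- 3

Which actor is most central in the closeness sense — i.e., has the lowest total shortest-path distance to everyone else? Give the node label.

1

Farness (sum of distances to all others) for each node — 0:16, 1:9, 2:16, 3:16, 4:16, 5:17, 6:16, 7:15, 8:15, 9:16.
The smallest farness is 9, for 1, so 1 has the highest closeness.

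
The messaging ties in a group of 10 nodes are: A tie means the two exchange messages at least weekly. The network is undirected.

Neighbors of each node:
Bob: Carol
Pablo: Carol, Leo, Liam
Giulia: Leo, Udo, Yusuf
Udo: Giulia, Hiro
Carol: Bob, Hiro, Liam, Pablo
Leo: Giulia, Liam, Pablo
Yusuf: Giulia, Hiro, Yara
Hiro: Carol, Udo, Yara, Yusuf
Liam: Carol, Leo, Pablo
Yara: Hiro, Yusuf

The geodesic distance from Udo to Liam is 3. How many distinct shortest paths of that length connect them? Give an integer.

The shortest distance is 3. The length-3 paths are: Udo–Hiro–Carol–Liam; Udo–Giulia–Leo–Liam.
That gives 2 distinct shortest paths.

2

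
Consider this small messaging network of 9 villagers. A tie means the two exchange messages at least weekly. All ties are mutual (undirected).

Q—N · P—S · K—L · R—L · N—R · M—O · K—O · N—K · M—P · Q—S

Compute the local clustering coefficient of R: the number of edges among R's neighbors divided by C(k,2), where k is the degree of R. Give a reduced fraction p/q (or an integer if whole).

0

R's neighbors: L and N (k = 2).
Possible neighbor pairs: C(2,2) = 1. Edges among them: none → e = 0.
Clustering(R) = 0/1.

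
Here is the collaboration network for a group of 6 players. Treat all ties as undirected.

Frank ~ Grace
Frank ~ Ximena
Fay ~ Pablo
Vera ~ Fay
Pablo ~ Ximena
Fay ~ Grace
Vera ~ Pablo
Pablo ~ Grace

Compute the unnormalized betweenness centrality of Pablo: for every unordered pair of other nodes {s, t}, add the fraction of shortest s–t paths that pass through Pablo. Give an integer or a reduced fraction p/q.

Pairs whose geodesics pass through Pablo — Vera–Ximena: 1; Vera–Frank: 2/3; Vera–Grace: 1/2; Ximena–Grace: 1/2; Ximena–Fay: 1.
All other pairs contribute 0.
Summing the contributions gives betweenness(Pablo) = 11/3.

11/3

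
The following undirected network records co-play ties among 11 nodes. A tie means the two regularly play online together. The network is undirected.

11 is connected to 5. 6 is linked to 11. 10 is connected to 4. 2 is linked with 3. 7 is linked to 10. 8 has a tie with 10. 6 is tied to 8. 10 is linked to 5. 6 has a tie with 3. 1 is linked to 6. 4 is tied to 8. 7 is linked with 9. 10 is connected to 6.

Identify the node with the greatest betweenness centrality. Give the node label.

6

Unnormalized betweenness of each node: 1:0, 2:0, 3:9, 4:0, 5:11/6, 6:157/6, 7:9, 8:7/3, 9:0, 10:68/3, 11:2.
6 has the largest value, 157/6, making it the main broker — the node through which the most shortest paths run.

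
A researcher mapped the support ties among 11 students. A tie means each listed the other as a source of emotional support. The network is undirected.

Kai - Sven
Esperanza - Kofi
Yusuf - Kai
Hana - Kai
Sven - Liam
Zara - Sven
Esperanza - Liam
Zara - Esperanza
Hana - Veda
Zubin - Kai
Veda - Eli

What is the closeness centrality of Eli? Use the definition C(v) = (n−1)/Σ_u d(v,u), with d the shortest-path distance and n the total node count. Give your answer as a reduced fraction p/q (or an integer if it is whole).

Distances from Eli: Esperanza:6, Hana:2, Kai:3, Kofi:7, Liam:5, Sven:4, Veda:1, Yusuf:4, Zara:5, Zubin:4. Sum = 41.
n = 11, so closeness = 10/41.

10/41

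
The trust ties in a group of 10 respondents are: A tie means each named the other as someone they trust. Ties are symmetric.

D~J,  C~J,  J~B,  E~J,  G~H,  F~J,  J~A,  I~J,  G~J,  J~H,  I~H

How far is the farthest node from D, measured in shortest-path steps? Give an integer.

2

Distances from D: A:2, B:2, C:2, E:2, F:2, G:2, H:2, I:2, J:1.
The largest is 2 (to C, E, I, H, A, G, B, and F), so the eccentricity of D is 2.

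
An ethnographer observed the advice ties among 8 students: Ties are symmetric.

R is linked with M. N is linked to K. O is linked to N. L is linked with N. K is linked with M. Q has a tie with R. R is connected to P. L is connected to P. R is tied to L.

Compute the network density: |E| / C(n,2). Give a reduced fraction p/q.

9/28

There are 9 edges and 8 nodes, so the maximum possible is C(8,2) = 28.
Density = 9/28.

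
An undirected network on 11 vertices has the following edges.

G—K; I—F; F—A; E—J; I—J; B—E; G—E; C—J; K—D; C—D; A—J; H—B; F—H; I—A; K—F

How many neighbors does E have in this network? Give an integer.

3

E is directly tied to B, G, and J. That is 3 neighbors, so the degree of E is 3.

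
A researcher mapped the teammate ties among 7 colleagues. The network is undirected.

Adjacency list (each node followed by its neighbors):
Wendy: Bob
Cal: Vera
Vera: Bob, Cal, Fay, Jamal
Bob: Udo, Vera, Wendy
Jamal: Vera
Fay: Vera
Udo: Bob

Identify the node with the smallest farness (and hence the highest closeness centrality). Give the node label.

Farness (sum of distances to all others) for each node — Bob:9, Cal:13, Fay:13, Jamal:13, Udo:14, Vera:8, Wendy:14.
The smallest farness is 8, for Vera, so Vera has the highest closeness.

Vera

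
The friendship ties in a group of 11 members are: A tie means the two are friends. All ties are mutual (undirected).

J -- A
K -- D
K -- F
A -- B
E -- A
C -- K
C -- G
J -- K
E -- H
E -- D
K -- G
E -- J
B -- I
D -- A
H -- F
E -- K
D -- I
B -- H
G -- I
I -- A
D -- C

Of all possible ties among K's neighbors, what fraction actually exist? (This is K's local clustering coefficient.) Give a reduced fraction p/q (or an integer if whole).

K's neighbors: C, D, E, F, G, and J (k = 6).
Possible neighbor pairs: C(6,2) = 15. Edges among them: C–D, C–G, D–E, E–J → e = 4.
Clustering(K) = 4/15.

4/15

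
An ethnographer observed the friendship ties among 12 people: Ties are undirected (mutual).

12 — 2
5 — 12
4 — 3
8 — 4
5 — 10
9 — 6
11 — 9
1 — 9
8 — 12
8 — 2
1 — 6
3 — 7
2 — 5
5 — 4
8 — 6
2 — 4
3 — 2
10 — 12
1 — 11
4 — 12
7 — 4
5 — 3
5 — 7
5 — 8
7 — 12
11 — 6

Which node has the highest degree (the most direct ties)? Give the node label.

Degrees — 1:3, 2:5, 3:4, 4:6, 5:7, 6:4, 7:4, 8:5, 9:3, 10:2, 11:3, 12:6.
The maximum is 7, attained only by 5.

5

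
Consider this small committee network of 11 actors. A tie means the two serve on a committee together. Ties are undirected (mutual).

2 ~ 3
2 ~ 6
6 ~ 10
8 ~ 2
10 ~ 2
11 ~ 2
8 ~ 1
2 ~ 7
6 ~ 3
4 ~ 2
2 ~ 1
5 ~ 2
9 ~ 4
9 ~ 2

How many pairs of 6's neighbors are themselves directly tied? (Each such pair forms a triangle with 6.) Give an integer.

6's neighbors: 2, 3, and 10.
Neighbor pairs that are themselves tied: 6–2–3; 6–2–10. Each forms one triangle with 6, for 2 in total.

2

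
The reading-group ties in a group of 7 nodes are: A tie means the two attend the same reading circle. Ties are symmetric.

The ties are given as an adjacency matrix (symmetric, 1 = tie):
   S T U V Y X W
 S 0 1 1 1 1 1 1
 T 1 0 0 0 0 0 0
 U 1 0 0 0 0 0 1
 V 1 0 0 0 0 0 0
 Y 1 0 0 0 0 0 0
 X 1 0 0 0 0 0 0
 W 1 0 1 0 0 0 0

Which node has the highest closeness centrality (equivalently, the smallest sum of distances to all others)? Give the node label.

S

Farness (sum of distances to all others) for each node — S:6, T:11, U:10, V:11, W:10, X:11, Y:11.
The smallest farness is 6, for S, so S has the highest closeness.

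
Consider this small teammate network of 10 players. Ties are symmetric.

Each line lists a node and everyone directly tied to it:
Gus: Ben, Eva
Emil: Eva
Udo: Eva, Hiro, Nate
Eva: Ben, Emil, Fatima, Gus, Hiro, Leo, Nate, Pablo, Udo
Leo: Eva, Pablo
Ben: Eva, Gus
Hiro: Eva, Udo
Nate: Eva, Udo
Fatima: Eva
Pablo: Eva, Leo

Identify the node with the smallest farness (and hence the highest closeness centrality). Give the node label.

Farness (sum of distances to all others) for each node — Ben:16, Emil:17, Eva:9, Fatima:17, Gus:16, Hiro:16, Leo:16, Nate:16, Pablo:16, Udo:15.
The smallest farness is 9, for Eva, so Eva has the highest closeness.

Eva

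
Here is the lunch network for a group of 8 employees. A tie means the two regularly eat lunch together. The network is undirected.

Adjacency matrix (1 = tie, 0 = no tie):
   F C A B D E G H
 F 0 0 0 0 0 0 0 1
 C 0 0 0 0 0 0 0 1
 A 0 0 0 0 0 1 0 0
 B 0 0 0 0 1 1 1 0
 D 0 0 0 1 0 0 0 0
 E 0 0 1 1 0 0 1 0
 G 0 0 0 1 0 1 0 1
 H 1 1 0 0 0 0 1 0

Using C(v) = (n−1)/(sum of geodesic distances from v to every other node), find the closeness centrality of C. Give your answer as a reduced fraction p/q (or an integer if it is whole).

7/19

Distances from C: A:4, B:3, D:4, E:3, F:2, G:2, H:1. Sum = 19.
n = 8, so closeness = 7/19.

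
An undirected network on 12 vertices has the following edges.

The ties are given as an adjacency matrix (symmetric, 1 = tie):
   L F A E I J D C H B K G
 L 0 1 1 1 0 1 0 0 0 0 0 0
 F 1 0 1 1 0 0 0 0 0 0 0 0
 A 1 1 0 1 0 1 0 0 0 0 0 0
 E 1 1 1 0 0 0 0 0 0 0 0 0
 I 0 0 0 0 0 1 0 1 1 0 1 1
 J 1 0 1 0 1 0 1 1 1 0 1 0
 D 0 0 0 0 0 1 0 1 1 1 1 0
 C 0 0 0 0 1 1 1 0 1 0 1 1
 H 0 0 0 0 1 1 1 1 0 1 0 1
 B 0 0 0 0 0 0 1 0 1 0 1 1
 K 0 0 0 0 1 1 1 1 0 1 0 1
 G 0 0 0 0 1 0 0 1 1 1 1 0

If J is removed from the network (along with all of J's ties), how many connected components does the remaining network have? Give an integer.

Without J, the remaining ties split the others into: {A, E, F, L}; {B, C, D, G, H, I, K}.
That's 2 separate components.

2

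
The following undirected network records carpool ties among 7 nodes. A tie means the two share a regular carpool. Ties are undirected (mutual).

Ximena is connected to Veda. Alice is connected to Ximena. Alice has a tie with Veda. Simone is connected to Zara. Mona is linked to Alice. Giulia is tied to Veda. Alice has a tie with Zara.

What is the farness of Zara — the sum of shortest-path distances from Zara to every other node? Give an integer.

Distances from Zara: Alice:1, Giulia:3, Mona:2, Simone:1, Veda:2, Ximena:2.
Sum = 1 + 3 + 2 + 1 + 2 + 2 = 11.

11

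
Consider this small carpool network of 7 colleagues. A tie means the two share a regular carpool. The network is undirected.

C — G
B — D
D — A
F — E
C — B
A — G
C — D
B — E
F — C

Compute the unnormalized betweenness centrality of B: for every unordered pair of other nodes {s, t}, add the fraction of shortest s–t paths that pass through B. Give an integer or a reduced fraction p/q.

Pairs whose geodesics pass through B — E–D: 1; E–A: 1; E–G: 1/2; E–C: 1/2.
All other pairs contribute 0.
Summing the contributions gives betweenness(B) = 3.

3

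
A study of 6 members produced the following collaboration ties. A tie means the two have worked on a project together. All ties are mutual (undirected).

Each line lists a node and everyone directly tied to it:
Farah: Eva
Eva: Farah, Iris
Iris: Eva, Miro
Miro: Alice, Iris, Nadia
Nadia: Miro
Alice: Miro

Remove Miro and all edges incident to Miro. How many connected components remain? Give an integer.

Without Miro, the remaining ties split the others into: {Eva, Farah, Iris}; {Alice}; {Nadia}.
That's 3 separate components.

3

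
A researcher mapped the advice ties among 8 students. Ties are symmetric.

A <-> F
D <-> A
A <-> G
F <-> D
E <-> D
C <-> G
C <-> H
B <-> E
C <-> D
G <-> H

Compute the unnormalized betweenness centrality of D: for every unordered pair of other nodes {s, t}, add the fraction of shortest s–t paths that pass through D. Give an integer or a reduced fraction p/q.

Pairs whose geodesics pass through D — H–B: 1; H–F: 1/2; H–E: 1; G–B: 2/2; G–E: 2/2; C–B: 1; C–F: 1; C–A: 1/2; C–E: 1; B–F: 1; B–A: 1; F–E: 1; A–E: 1.
All other pairs contribute 0.
Summing the contributions gives betweenness(D) = 12.

12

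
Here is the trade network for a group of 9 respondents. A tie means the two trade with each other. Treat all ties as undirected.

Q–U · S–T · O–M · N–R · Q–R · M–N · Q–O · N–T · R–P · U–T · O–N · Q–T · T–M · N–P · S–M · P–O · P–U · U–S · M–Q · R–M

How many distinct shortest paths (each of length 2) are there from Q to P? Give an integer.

3

The shortest distance is 2. The length-2 paths are: Q–U–P; Q–R–P; Q–O–P.
That gives 3 distinct shortest paths.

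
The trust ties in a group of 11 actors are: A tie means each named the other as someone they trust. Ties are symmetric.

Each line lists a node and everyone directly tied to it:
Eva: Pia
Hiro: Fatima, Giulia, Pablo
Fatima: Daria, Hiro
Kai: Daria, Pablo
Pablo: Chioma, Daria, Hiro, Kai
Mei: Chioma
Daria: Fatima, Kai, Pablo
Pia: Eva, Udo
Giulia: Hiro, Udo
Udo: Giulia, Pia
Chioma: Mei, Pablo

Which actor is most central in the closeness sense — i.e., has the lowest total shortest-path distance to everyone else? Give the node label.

Hiro

Farness (sum of distances to all others) for each node — Chioma:29, Daria:28, Eva:45, Fatima:27, Giulia:24, Hiro:21, Kai:29, Mei:38, Pablo:22, Pia:36, Udo:29.
The smallest farness is 21, for Hiro, so Hiro has the highest closeness.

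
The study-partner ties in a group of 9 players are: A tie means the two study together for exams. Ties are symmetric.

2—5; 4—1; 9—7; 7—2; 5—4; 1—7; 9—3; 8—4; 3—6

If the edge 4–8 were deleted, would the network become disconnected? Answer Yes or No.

Without the 4–8 edge there is no alternate route between 4 and 8, so the network disconnects. It is a bridge.

Yes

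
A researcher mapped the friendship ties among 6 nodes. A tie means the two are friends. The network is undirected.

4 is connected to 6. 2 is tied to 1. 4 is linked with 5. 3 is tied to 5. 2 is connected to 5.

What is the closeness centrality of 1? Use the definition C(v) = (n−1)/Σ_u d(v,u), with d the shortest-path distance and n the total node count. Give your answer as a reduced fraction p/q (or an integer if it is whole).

Distances from 1: 2:1, 3:3, 4:3, 5:2, 6:4. Sum = 13.
n = 6, so closeness = 5/13.

5/13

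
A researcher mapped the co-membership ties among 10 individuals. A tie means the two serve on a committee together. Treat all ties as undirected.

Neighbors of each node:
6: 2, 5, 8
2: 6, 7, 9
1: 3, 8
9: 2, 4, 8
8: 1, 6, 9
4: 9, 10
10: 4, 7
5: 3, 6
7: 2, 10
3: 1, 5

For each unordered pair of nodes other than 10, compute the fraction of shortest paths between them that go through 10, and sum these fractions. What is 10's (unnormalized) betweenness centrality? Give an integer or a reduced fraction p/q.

Pairs whose geodesics pass through 10 — 7–4: 1.
All other pairs contribute 0.
Summing the contributions gives betweenness(10) = 1.

1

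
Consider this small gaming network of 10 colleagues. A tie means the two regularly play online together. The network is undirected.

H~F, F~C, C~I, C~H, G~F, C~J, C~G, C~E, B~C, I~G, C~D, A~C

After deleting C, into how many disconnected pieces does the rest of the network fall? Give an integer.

Without C, the remaining ties split the others into: {F, G, H, I}; {D}; {A}; {B}; {E}; {J}.
That's 6 separate components.

6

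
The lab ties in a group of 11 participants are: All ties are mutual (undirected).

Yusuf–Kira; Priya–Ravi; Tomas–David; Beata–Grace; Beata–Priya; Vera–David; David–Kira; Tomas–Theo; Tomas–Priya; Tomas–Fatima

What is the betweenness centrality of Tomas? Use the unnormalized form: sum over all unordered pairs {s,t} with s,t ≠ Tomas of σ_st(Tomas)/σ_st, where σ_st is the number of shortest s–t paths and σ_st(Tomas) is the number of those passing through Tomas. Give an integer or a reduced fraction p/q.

Pairs whose geodesics pass through Tomas — Kira–Grace: 1; Kira–Fatima: 1; Kira–Ravi: 1; Kira–Beata: 1; Kira–Theo: 1; Kira–Priya: 1; Grace–Fatima: 1; Grace–Vera: 1; Grace–Yusuf: 1; Grace–David: 1; Grace–Theo: 1; Fatima–Vera: 1; Fatima–Ravi: 1; Fatima–Beata: 1 … (+19 more pairs).
All other pairs contribute 0.
Summing the contributions gives betweenness(Tomas) = 33.

33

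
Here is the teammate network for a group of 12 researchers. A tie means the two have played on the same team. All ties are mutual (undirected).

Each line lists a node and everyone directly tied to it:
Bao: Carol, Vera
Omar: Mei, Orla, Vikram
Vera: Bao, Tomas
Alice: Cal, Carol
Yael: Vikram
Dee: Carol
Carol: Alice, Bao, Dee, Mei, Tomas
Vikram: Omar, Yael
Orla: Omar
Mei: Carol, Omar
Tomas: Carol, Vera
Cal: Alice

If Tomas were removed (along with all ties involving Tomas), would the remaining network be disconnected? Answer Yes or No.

No

Even without Tomas, every remaining node can still reach every other (the residual graph is connected), so Tomas is not a cut vertex.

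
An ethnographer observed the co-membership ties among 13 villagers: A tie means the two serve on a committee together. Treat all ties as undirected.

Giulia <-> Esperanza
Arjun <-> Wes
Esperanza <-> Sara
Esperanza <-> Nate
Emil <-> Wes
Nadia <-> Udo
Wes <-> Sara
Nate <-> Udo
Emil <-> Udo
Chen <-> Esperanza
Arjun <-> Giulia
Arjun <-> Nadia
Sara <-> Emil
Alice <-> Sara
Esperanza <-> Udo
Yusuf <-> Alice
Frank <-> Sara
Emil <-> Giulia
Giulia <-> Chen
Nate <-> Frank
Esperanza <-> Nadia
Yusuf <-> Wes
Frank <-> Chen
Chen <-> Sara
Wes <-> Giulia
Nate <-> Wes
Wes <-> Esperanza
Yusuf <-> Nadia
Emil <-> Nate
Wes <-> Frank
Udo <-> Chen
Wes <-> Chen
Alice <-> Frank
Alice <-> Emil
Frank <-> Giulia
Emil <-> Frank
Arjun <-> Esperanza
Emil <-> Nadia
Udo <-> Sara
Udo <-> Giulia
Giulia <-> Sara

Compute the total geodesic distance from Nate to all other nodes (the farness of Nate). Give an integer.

Distances from Nate: Alice:2, Arjun:2, Chen:2, Emil:1, Esperanza:1, Frank:1, Giulia:2, Nadia:2, Sara:2, Udo:1, Wes:1, Yusuf:2.
Sum = 2 + 2 + 2 + 1 + 1 + 1 + 2 + 2 + 2 + 1 + 1 + 2 = 19.

19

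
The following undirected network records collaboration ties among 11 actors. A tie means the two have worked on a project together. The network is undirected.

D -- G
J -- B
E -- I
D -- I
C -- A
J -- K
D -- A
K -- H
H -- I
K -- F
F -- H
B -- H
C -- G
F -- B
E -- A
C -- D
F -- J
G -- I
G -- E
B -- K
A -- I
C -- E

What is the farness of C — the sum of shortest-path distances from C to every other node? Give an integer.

26

Distances from C: A:1, B:4, D:1, E:1, F:4, G:1, H:3, I:2, J:5, K:4.
Sum = 1 + 4 + 1 + 1 + 4 + 1 + 3 + 2 + 5 + 4 = 26.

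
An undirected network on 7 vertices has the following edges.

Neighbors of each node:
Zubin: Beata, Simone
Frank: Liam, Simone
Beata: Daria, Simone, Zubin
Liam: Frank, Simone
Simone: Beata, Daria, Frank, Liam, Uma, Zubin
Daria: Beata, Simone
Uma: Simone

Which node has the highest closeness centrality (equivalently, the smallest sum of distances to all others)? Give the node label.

Simone

Farness (sum of distances to all others) for each node — Beata:9, Daria:10, Frank:10, Liam:10, Simone:6, Uma:11, Zubin:10.
The smallest farness is 6, for Simone, so Simone has the highest closeness.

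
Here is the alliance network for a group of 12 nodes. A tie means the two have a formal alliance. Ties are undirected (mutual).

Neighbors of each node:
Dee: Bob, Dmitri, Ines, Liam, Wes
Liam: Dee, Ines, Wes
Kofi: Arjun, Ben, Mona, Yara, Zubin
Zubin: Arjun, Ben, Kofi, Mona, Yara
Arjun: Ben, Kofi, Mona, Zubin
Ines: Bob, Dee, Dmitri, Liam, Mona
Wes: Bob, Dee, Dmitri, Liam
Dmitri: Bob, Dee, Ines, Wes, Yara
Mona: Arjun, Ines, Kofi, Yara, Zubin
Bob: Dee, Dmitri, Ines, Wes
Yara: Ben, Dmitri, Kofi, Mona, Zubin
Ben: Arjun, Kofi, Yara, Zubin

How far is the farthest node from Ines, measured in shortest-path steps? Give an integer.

3

Distances from Ines: Arjun:2, Ben:3, Bob:1, Dee:1, Dmitri:1, Kofi:2, Liam:1, Mona:1, Wes:2, Yara:2, Zubin:2.
The largest is 3 (to Ben), so the eccentricity of Ines is 3.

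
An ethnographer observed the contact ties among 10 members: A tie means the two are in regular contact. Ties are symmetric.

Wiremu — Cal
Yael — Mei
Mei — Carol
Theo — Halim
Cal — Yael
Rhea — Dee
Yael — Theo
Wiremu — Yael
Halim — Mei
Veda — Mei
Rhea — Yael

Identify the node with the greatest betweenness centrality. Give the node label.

Yael

Unnormalized betweenness of each node: Cal:0, Carol:0, Dee:0, Halim:3/2, Mei:35/2, Rhea:8, Theo:5/2, Veda:0, Wiremu:0, Yael:51/2.
Yael has the largest value, 51/2, making it the main broker — the node through which the most shortest paths run.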